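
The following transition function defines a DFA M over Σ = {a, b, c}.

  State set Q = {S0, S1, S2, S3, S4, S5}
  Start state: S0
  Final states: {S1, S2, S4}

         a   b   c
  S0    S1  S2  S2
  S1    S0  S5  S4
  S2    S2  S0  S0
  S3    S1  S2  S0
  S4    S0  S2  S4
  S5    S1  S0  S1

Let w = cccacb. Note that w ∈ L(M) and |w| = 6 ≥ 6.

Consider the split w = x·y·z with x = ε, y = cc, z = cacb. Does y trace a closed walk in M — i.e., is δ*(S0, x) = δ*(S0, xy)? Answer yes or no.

yes

State sequence: S0 -c-> S2 -c-> S0

After x (step 0): S0. After xy (step 2): S0.
They match, so y = cc drives M around a cycle from S0 back to itself; pumping y any number of times keeps M in S0 before reading z, and xyⁱz ∈ L(M) for every i ≥ 0.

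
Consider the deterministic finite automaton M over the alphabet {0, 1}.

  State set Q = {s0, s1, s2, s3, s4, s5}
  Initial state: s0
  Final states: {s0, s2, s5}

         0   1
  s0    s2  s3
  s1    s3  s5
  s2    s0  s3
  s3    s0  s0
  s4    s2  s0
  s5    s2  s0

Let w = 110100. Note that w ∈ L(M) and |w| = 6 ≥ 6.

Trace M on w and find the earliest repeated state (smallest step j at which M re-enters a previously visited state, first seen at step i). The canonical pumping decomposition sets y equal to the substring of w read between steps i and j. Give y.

11

State sequence: s0 -1-> s3 -1-> s0 -0-> s2 -1-> s3 -0-> s0 -0-> s2
First repeat at step 2: s0 was already visited.

So i = 0, j = 2, giving x = w[0:0] = ε, y = w[0:2] = 11, z = w[2:6] = 0100.
Check: |xy| = 2 ≤ 6 and |y| = 2 ≥ 1. Reading y takes M from s0 back to s0, so every xyⁱz is accepted.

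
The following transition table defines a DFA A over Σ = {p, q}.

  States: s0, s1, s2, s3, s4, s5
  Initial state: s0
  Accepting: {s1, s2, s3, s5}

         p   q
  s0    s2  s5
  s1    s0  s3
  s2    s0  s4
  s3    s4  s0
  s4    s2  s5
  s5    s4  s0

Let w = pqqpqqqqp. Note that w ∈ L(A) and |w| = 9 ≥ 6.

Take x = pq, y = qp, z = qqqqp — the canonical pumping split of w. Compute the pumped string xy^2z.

pqqpqpqqqqp

xy^2z = pq·qp·qp·qqqqp = pqqpqpqqqqp.
Reading y = qp takes A from s4 back to s4, so after x·y·y the machine is still in s4, and z then leads to the accepting state s2. Hence pqqpqpqqqqp ∈ L(A).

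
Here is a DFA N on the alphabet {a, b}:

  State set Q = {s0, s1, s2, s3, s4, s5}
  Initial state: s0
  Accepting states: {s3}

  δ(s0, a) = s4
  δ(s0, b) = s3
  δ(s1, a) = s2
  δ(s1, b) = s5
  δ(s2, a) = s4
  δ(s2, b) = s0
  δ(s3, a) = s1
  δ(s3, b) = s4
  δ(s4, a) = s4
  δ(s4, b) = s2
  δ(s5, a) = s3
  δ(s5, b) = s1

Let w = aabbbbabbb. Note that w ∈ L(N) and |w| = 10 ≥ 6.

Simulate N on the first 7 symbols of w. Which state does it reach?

Run of N on the first 7 characters of w = a a b b b b a:
  step 0: s0  (start)
  step 1: s4  (read a: s0→s4)
  step 2: s4  (read a: s4→s4)
  step 3: s2  (read b: s4→s2)
  step 4: s0  (read b: s2→s0)
  step 5: s3  (read b: s0→s3)
  step 6: s4  (read b: s3→s4)
  step 7: s4  (read a: s4→s4)

After reading 7 characters, N is in state s4.

s4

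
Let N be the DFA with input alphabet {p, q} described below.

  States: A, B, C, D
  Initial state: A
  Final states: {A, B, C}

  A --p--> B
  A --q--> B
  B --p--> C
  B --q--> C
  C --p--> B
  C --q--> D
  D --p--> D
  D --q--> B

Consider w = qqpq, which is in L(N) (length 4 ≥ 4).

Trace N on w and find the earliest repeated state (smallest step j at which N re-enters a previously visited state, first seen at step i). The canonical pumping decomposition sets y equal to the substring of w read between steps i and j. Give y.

Run of N on w = q q p q:
  step 0: A  (start)
  step 1: B  (read q: A→B)
  step 2: C  (read q: B→C)
  step 3: B  (read p: C→B)   ← first repeat (B seen earlier)
  step 4: C  (read q: B→C)

So i = 1, j = 3, giving x = w[0:1] = q, y = w[1:3] = qp, z = w[3:4] = q.
Check: |xy| = 3 ≤ 4 and |y| = 2 ≥ 1. Reading y takes N from B back to B, so every xyⁱz is accepted.
With |Q| = 4, pigeonhole forces a state repeat no later than step 4; the substring read between the first and second visits to that state can be pumped.

qp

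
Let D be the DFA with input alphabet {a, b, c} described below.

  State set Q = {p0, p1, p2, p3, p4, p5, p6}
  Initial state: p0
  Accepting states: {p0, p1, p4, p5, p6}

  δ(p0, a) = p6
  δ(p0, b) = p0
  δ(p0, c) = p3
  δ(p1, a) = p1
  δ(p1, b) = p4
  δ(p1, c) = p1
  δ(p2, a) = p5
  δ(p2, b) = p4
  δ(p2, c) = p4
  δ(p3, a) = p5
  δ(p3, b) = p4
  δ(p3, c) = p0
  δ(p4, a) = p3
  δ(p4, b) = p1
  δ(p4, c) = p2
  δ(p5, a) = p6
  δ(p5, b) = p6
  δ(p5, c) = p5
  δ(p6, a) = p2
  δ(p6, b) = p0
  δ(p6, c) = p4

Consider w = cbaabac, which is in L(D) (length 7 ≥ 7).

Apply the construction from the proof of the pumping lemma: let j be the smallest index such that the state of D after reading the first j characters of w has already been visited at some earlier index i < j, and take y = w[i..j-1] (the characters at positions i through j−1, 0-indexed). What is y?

Run of D on w = c b a a b a c:
  step 0: p0  (start)
  step 1: p3  (read c: p0→p3)
  step 2: p4  (read b: p3→p4)
  step 3: p3  (read a: p4→p3)   ← first repeat (p3 seen earlier)
  step 4: p5  (read a: p3→p5)
  step 5: p6  (read b: p5→p6)
  step 6: p2  (read a: p6→p2)
  step 7: p4  (read c: p2→p4)

So i = 1, j = 3, giving x = w[0:1] = c, y = w[1:3] = ba, z = w[3:7] = abac.
Check: |xy| = 3 ≤ 7 and |y| = 2 ≥ 1. Reading y takes D from p3 back to p3, so every xyⁱz is accepted.

ba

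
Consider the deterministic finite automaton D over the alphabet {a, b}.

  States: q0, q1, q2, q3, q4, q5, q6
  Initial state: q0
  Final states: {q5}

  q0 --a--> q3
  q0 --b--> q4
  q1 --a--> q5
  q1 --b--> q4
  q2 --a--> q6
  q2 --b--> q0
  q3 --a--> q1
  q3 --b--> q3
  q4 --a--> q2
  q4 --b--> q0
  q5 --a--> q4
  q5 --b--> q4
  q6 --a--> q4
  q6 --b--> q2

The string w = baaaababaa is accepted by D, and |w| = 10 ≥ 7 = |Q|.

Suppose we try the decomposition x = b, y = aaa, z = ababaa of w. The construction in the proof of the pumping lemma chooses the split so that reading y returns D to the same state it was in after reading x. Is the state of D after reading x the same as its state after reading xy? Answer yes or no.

Run of D on the first 4 characters of w = b a a a:
  step 0: q0  (start)
  step 1: q4  (read b: q0→q4)
  step 2: q2  (read a: q4→q2)
  step 3: q6  (read a: q2→q6)
  step 4: q4  (read a: q6→q4)

After x (step 1): q4. After xy (step 4): q4.
They match, so y = aaa drives D around a cycle from q4 back to itself; pumping y any number of times keeps D in q4 before reading z, and xyⁱz ∈ L(D) for every i ≥ 0.

yes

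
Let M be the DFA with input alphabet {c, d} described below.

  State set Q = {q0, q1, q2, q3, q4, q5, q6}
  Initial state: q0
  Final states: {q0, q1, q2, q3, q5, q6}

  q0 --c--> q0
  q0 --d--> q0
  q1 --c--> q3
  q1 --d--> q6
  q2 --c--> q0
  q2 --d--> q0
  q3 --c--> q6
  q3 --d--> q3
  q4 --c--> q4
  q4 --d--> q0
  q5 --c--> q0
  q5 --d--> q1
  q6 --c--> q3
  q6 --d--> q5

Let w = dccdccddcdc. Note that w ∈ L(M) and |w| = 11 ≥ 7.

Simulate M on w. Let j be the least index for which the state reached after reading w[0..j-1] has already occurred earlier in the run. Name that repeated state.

q0

State sequence: q0 -d-> q0 -c-> q0 -c-> q0 -d-> q0 -c-> q0 -c-> q0 -d-> q0 -d-> q0 -c-> q0 -d-> q0 -c-> q0
First repeat at step 1: q0 was already visited.

The earliest repeat is at step j = 1: M is in q0, which it already visited at step i = 0.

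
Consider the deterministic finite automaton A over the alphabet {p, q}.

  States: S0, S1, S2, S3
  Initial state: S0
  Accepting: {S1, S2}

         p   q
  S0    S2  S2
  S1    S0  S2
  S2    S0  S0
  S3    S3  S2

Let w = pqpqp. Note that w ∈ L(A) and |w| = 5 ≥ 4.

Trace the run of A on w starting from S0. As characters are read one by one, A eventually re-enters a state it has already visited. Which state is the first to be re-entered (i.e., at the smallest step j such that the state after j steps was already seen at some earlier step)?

State sequence: S0 -p-> S2 -q-> S0 -p-> S2 -q-> S0 -p-> S2
First repeat at step 2: S0 was already visited.

The earliest repeat is at step j = 2: A is in S0, which it already visited at step i = 0.

S0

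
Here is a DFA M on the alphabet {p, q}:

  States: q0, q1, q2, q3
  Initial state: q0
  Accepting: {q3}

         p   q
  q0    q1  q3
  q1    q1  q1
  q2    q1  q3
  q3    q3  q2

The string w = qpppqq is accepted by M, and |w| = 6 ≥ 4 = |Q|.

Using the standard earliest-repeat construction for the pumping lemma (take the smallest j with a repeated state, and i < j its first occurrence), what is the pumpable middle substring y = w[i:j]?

p

State sequence: q0 -q-> q3 -p-> q3 -p-> q3 -p-> q3 -q-> q2 -q-> q3
First repeat at step 2: q3 was already visited.

So i = 1, j = 2, giving x = w[0:1] = q, y = w[1:2] = p, z = w[2:6] = ppqq.
Check: |xy| = 2 ≤ 4 and |y| = 1 ≥ 1. Reading y takes M from q3 back to q3, so every xyⁱz is accepted.
The DFA has 4 states, so the proof of the pumping lemma guarantees a repeated state among the first 4+1 visited; the segment between the two visits is the pumpable y.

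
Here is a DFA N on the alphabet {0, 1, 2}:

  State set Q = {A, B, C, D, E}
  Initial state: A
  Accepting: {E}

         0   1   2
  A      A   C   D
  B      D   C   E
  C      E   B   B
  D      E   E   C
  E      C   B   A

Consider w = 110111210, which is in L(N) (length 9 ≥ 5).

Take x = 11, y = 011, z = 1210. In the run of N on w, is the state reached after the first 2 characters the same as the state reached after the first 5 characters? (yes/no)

yes

Run of N on the first 5 characters of w = 1 1 0 1 1:
  step 0: A  (start)
  step 1: C  (read 1: A→C)
  step 2: B  (read 1: C→B)
  step 3: D  (read 0: B→D)
  step 4: E  (read 1: D→E)
  step 5: B  (read 1: E→B)

After x (step 2): B. After xy (step 5): B.
They match, so y = 011 drives N around a cycle from B back to itself; pumping y any number of times keeps N in B before reading z, and xyⁱz ∈ L(N) for every i ≥ 0.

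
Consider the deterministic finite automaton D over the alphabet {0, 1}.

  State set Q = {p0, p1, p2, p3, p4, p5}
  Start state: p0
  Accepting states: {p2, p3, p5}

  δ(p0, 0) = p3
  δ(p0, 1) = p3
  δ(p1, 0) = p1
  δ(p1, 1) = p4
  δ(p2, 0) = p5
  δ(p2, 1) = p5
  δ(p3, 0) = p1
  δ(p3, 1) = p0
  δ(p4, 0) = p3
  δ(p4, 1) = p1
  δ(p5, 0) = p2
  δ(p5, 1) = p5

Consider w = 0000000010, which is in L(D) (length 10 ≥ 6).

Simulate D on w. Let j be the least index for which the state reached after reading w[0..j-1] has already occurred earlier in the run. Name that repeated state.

Run of D on w = 0 0 0 0 0 0 0 0 1 0:
  step 0: p0  (start)
  step 1: p3  (read 0: p0→p3)
  step 2: p1  (read 0: p3→p1)
  step 3: p1  (read 0: p1→p1)   ← first repeat (p1 seen earlier)
  step 4: p1  (read 0: p1→p1)
  step 5: p1  (read 0: p1→p1)
  step 6: p1  (read 0: p1→p1)
  step 7: p1  (read 0: p1→p1)
  step 8: p1  (read 0: p1→p1)
  step 9: p4  (read 1: p1→p4)
  step 10: p3  (read 0: p4→p3)

The earliest repeat is at step j = 3: D is in p1, which it already visited at step i = 2.
Since D has 6 states, any run of length ≥ 6 visits 6+1 states, so by pigeonhole some state repeats within the first 6 steps — that repeat gives the pumpable loop.

p1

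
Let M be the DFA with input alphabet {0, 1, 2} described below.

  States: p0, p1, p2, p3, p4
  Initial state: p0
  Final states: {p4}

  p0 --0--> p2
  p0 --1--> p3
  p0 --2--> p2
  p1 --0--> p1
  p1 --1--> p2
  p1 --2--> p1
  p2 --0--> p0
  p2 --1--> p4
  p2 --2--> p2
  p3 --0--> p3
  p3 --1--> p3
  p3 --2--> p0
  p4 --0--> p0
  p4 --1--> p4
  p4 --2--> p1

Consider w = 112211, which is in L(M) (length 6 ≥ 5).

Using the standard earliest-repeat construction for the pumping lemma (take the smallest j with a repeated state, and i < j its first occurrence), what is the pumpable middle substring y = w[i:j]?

Run of M on w = 1 1 2 2 1 1:
  step 0: p0  (start)
  step 1: p3  (read 1: p0→p3)
  step 2: p3  (read 1: p3→p3)   ← first repeat (p3 seen earlier)
  step 3: p0  (read 2: p3→p0)
  step 4: p2  (read 2: p0→p2)
  step 5: p4  (read 1: p2→p4)
  step 6: p4  (read 1: p4→p4)

So i = 1, j = 2, giving x = w[0:1] = 1, y = w[1:2] = 1, z = w[2:6] = 2211.
Check: |xy| = 2 ≤ 5 and |y| = 1 ≥ 1. Reading y takes M from p3 back to p3, so every xyⁱz is accepted.

1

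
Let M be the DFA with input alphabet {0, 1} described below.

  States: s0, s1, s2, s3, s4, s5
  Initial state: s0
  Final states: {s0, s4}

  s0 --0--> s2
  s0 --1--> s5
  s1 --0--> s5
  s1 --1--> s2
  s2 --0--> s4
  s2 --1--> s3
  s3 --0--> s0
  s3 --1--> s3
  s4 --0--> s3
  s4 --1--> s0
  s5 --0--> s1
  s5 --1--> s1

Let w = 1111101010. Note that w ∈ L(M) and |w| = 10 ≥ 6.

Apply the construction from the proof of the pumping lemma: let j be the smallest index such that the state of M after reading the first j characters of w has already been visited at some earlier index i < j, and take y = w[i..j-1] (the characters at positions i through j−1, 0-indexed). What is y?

1

Run of M on w = 1 1 1 1 1 0 1 0 1 0:
  step 0: s0  (start)
  step 1: s5  (read 1: s0→s5)
  step 2: s1  (read 1: s5→s1)
  step 3: s2  (read 1: s1→s2)
  step 4: s3  (read 1: s2→s3)
  step 5: s3  (read 1: s3→s3)   ← first repeat (s3 seen earlier)
  step 6: s0  (read 0: s3→s0)
  step 7: s5  (read 1: s0→s5)
  step 8: s1  (read 0: s5→s1)
  step 9: s2  (read 1: s1→s2)
  step 10: s4  (read 0: s2→s4)

So i = 4, j = 5, giving x = w[0:4] = 1111, y = w[4:5] = 1, z = w[5:10] = 01010.
Check: |xy| = 5 ≤ 6 and |y| = 1 ≥ 1. Reading y takes M from s3 back to s3, so every xyⁱz is accepted.
The DFA has 6 states, so the proof of the pumping lemma guarantees a repeated state among the first 6+1 visited; the segment between the two visits is the pumpable y.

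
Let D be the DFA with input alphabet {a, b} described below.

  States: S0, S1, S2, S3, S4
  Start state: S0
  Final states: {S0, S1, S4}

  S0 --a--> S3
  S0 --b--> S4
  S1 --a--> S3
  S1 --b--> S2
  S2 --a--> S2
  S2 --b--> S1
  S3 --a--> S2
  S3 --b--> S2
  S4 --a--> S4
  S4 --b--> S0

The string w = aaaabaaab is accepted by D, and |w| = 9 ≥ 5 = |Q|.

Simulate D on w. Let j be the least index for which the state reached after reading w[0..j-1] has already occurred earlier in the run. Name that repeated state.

State sequence: S0 -a-> S3 -a-> S2 -a-> S2 -a-> S2 -b-> S1 -a-> S3 -a-> S2 -a-> S2 -b-> S1
First repeat at step 3: S2 was already visited.

The earliest repeat is at step j = 3: D is in S2, which it already visited at step i = 2.
The DFA has 5 states, so the proof of the pumping lemma guarantees a repeated state among the first 5+1 visited; the segment between the two visits is the pumpable y.

S2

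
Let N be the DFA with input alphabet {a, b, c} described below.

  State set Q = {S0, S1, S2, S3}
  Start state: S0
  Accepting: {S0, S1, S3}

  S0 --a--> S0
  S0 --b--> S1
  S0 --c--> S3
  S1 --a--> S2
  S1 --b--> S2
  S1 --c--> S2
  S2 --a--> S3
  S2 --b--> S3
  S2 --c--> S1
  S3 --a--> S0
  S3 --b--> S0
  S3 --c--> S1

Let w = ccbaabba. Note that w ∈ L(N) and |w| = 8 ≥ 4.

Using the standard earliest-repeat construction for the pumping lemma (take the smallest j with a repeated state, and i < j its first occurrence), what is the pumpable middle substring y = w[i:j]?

cba

State sequence: S0 -c-> S3 -c-> S1 -b-> S2 -a-> S3 -a-> S0 -b-> S1 -b-> S2 -a-> S3
First repeat at step 4: S3 was already visited.

So i = 1, j = 4, giving x = w[0:1] = c, y = w[1:4] = cba, z = w[4:8] = abba.
Check: |xy| = 4 ≤ 4 and |y| = 3 ≥ 1. Reading y takes N from S3 back to S3, so every xyⁱz is accepted.
Since N has 4 states, any run of length ≥ 4 visits 4+1 states, so by pigeonhole some state repeats within the first 4 steps — that repeat gives the pumpable loop.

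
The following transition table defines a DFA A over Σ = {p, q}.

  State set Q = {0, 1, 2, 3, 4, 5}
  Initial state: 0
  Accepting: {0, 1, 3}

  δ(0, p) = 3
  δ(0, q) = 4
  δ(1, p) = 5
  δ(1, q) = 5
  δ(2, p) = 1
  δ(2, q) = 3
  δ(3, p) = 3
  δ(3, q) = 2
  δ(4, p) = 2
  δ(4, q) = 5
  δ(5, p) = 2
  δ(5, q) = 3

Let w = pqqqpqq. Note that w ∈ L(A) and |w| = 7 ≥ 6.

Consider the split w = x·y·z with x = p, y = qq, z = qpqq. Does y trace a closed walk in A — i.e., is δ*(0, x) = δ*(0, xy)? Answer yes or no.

State sequence: 0 -p-> 3 -q-> 2 -q-> 3

After x (step 1): 3. After xy (step 3): 3.
They match, so y = qq drives A around a cycle from 3 back to itself; pumping y any number of times keeps A in 3 before reading z, and xyⁱz ∈ L(A) for every i ≥ 0.

yes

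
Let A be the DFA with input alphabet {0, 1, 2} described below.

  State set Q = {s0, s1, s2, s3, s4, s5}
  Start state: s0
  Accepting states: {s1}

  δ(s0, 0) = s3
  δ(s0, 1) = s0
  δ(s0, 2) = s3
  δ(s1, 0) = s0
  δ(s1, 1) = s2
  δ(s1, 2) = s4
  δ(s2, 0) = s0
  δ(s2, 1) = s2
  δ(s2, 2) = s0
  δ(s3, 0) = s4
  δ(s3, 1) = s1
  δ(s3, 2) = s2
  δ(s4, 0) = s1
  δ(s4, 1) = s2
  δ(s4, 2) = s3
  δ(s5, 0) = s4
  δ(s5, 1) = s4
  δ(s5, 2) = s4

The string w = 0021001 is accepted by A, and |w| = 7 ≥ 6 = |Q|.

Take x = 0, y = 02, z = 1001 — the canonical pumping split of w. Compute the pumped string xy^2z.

002021001

xy^2z = 0·02·02·1001 = 002021001.
Reading y = 02 takes A from s3 back to s3, so after x·y·y the machine is still in s3, and z then leads to the accepting state s1. Hence 002021001 ∈ L(A).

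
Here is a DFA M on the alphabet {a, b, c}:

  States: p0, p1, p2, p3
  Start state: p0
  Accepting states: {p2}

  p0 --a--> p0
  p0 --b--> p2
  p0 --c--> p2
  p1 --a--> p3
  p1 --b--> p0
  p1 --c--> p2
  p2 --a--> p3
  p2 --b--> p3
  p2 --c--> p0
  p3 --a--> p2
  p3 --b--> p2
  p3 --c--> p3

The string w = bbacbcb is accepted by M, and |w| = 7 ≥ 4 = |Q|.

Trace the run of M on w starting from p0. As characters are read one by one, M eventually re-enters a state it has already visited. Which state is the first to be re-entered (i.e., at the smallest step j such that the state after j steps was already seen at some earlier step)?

Run of M on w = b b a c b c b:
  step 0: p0  (start)
  step 1: p2  (read b: p0→p2)
  step 2: p3  (read b: p2→p3)
  step 3: p2  (read a: p3→p2)   ← first repeat (p2 seen earlier)
  step 4: p0  (read c: p2→p0)
  step 5: p2  (read b: p0→p2)
  step 6: p0  (read c: p2→p0)
  step 7: p2  (read b: p0→p2)

The earliest repeat is at step j = 3: M is in p2, which it already visited at step i = 1.
Pumping length from the standard proof: p = 4 (the number of states). The repeated state found above gives |xy| = j ≤ 4 and |y| = j − i ≥ 1.

p2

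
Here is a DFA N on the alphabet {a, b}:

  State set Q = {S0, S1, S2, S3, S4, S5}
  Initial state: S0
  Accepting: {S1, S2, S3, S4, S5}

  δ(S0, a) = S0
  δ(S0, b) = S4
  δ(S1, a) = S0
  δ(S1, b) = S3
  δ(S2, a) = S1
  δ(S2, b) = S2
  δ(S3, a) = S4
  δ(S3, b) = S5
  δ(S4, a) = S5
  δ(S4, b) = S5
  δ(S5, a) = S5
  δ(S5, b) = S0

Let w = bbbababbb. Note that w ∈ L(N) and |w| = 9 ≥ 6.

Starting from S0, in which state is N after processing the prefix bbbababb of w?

Run of N on the first 8 characters of w = b b b a b a b b:
  step 0: S0  (start)
  step 1: S4  (read b: S0→S4)
  step 2: S5  (read b: S4→S5)
  step 3: S0  (read b: S5→S0)
  step 4: S0  (read a: S0→S0)
  step 5: S4  (read b: S0→S4)
  step 6: S5  (read a: S4→S5)
  step 7: S0  (read b: S5→S0)
  step 8: S4  (read b: S0→S4)

After reading 8 characters, N is in state S4.
(This kind of state-tracing is the core of the pumping-lemma construction: with 6 states, pigeonhole forces a repeat within the first 6 steps.)

S4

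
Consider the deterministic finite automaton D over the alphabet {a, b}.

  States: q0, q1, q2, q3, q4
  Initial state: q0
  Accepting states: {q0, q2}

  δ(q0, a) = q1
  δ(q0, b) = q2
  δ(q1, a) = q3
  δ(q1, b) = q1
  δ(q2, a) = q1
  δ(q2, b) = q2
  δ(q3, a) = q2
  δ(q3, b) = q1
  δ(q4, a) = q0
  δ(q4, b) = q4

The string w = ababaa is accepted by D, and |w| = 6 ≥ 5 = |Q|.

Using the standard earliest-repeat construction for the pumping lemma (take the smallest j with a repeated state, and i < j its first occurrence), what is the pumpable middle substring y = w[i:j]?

b

Run of D on w = a b a b a a:
  step 0: q0  (start)
  step 1: q1  (read a: q0→q1)
  step 2: q1  (read b: q1→q1)   ← first repeat (q1 seen earlier)
  step 3: q3  (read a: q1→q3)
  step 4: q1  (read b: q3→q1)
  step 5: q3  (read a: q1→q3)
  step 6: q2  (read a: q3→q2)

So i = 1, j = 2, giving x = w[0:1] = a, y = w[1:2] = b, z = w[2:6] = abaa.
Check: |xy| = 2 ≤ 5 and |y| = 1 ≥ 1. Reading y takes D from q1 back to q1, so every xyⁱz is accepted.
Since D has 5 states, any run of length ≥ 5 visits 5+1 states, so by pigeonhole some state repeats within the first 5 steps — that repeat gives the pumpable loop.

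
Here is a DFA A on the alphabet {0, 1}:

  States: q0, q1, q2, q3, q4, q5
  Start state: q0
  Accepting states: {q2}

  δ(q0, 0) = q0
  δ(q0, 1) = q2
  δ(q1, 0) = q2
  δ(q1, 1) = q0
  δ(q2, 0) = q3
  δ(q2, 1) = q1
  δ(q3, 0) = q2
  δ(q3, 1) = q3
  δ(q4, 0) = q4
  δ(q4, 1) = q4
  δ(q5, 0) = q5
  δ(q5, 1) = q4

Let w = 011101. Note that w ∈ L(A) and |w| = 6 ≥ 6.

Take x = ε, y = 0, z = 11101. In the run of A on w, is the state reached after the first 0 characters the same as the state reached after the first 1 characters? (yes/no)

yes

Run of A on the first 1 characters of w = 0:
  step 0: q0  (start)
  step 1: q0  (read 0: q0→q0)

After x (step 0): q0. After xy (step 1): q0.
They match, so y = 0 drives A around a cycle from q0 back to itself; pumping y any number of times keeps A in q0 before reading z, and xyⁱz ∈ L(A) for every i ≥ 0.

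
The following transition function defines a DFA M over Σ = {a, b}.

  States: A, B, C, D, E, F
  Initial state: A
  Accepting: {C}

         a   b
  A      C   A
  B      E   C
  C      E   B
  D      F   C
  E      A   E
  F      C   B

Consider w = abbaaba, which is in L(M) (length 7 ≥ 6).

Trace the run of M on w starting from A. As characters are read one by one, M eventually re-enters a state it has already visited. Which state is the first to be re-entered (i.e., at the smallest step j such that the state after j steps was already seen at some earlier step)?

Run of M on w = a b b a a b a:
  step 0: A  (start)
  step 1: C  (read a: A→C)
  step 2: B  (read b: C→B)
  step 3: C  (read b: B→C)   ← first repeat (C seen earlier)
  step 4: E  (read a: C→E)
  step 5: A  (read a: E→A)
  step 6: A  (read b: A→A)
  step 7: C  (read a: A→C)

The earliest repeat is at step j = 3: M is in C, which it already visited at step i = 1.
With |Q| = 6, pigeonhole forces a state repeat no later than step 6; the substring read between the first and second visits to that state can be pumped.

C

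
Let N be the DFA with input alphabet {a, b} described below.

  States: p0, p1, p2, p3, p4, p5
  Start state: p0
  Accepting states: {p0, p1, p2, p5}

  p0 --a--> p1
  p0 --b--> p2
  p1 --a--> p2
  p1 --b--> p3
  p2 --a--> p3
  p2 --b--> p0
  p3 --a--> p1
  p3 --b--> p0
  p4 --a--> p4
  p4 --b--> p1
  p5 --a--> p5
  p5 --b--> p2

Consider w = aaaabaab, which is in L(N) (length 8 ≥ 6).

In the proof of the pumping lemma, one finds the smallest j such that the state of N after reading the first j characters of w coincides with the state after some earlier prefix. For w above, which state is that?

p1

Run of N on w = a a a a b a a b:
  step 0: p0  (start)
  step 1: p1  (read a: p0→p1)
  step 2: p2  (read a: p1→p2)
  step 3: p3  (read a: p2→p3)
  step 4: p1  (read a: p3→p1)   ← first repeat (p1 seen earlier)
  step 5: p3  (read b: p1→p3)
  step 6: p1  (read a: p3→p1)
  step 7: p2  (read a: p1→p2)
  step 8: p0  (read b: p2→p0)

The earliest repeat is at step j = 4: N is in p1, which it already visited at step i = 1.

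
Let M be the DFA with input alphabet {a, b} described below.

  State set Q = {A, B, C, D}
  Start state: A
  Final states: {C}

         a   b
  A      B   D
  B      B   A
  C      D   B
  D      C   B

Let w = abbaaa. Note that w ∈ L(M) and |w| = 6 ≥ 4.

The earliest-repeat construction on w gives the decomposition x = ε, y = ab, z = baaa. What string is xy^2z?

ababbaaa

xy^2z = ε·ab·ab·baaa = ababbaaa.
Reading y = ab takes M from A back to A, so after x·y·y the machine is still in A, and z then leads to the accepting state C. Hence ababbaaa ∈ L(M).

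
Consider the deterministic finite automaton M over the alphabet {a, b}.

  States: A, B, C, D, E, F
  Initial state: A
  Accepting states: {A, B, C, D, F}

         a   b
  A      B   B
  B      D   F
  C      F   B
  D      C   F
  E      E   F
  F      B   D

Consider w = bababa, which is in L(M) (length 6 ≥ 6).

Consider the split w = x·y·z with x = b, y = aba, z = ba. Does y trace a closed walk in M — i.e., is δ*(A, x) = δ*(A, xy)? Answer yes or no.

State sequence: A -b-> B -a-> D -b-> F -a-> B

After x (step 1): B. After xy (step 4): B.
They match, so y = aba drives M around a cycle from B back to itself; pumping y any number of times keeps M in B before reading z, and xyⁱz ∈ L(M) for every i ≥ 0.

yes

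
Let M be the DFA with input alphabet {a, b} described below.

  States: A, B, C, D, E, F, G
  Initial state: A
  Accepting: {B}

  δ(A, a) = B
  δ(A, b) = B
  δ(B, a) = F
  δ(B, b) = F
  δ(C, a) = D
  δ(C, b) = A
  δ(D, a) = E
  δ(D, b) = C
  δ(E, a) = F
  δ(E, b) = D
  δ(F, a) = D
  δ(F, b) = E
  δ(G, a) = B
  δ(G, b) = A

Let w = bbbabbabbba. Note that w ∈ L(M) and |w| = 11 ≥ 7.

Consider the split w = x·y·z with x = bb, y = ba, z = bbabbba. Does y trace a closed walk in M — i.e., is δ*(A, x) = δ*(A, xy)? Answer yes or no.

yes

State sequence: A -b-> B -b-> F -b-> E -a-> F

After x (step 2): F. After xy (step 4): F.
They match, so y = ba drives M around a cycle from F back to itself; pumping y any number of times keeps M in F before reading z, and xyⁱz ∈ L(M) for every i ≥ 0.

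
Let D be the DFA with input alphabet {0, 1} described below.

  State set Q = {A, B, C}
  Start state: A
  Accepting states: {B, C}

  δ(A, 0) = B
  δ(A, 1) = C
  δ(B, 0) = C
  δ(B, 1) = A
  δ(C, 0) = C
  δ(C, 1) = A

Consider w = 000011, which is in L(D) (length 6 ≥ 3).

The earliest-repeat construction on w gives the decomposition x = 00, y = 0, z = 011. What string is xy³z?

00000011

xy^3z = 00·0·0·0·011 = 00000011.
Reading y = 0 takes D from C back to C, so after x·y·y·y the machine is still in C, and z then leads to the accepting state C. Hence 00000011 ∈ L(D).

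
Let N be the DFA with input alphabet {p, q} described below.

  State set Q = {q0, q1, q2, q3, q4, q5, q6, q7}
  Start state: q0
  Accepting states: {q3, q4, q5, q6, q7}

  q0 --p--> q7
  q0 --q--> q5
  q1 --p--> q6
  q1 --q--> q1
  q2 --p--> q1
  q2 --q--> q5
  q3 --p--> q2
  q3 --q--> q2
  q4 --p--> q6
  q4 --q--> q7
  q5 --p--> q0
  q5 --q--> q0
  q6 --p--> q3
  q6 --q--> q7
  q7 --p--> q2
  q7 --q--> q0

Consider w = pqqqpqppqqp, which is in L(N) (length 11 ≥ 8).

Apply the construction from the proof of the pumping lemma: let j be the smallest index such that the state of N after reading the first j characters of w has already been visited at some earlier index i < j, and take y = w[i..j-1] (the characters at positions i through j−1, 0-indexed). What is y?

pq

State sequence: q0 -p-> q7 -q-> q0 -q-> q5 -q-> q0 -p-> q7 -q-> q0 -p-> q7 -p-> q2 -q-> q5 -q-> q0 -p-> q7
First repeat at step 2: q0 was already visited.

So i = 0, j = 2, giving x = w[0:0] = ε, y = w[0:2] = pq, z = w[2:11] = qqpqppqqp.
Check: |xy| = 2 ≤ 8 and |y| = 2 ≥ 1. Reading y takes N from q0 back to q0, so every xyⁱz is accepted.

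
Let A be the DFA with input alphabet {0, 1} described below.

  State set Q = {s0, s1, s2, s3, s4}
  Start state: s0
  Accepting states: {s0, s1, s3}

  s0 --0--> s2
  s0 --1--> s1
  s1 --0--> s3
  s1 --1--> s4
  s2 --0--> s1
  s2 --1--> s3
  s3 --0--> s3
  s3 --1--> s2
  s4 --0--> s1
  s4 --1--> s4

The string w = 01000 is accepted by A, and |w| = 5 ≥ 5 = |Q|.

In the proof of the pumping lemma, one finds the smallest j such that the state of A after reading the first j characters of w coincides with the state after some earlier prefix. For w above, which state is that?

State sequence: s0 -0-> s2 -1-> s3 -0-> s3 -0-> s3 -0-> s3
First repeat at step 3: s3 was already visited.

The earliest repeat is at step j = 3: A is in s3, which it already visited at step i = 2.

s3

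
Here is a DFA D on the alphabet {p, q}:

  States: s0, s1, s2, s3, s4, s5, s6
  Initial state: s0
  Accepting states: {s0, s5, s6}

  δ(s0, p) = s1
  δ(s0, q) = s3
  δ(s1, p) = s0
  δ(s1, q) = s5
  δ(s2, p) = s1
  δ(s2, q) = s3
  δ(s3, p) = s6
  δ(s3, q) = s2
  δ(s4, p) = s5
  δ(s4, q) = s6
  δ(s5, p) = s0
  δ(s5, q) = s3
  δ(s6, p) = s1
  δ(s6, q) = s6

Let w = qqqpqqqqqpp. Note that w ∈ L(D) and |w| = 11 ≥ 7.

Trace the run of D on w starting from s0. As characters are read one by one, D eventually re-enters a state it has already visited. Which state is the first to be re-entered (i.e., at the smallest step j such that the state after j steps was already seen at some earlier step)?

State sequence: s0 -q-> s3 -q-> s2 -q-> s3 -p-> s6 -q-> s6 -q-> s6 -q-> s6 -q-> s6 -q-> s6 -p-> s1 -p-> s0
First repeat at step 3: s3 was already visited.

The earliest repeat is at step j = 3: D is in s3, which it already visited at step i = 1.
Since D has 7 states, any run of length ≥ 7 visits 7+1 states, so by pigeonhole some state repeats within the first 7 steps — that repeat gives the pumpable loop.

s3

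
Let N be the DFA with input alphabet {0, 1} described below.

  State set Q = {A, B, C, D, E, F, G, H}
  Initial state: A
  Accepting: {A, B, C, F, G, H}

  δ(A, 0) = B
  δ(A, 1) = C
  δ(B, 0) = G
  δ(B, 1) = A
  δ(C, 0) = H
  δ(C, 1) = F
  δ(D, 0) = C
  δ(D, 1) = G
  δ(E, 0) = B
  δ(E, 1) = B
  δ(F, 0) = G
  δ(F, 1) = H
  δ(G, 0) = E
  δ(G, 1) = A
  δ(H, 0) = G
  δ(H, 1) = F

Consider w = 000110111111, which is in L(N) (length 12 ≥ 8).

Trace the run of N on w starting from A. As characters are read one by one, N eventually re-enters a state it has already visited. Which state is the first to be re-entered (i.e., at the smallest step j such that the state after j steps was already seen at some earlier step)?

Run of N on w = 0 0 0 1 1 0 1 1 1 1 1 1:
  step 0: A  (start)
  step 1: B  (read 0: A→B)
  step 2: G  (read 0: B→G)
  step 3: E  (read 0: G→E)
  step 4: B  (read 1: E→B)   ← first repeat (B seen earlier)
  step 5: A  (read 1: B→A)
  step 6: B  (read 0: A→B)
  step 7: A  (read 1: B→A)
  step 8: C  (read 1: A→C)
  step 9: F  (read 1: C→F)
  step 10: H  (read 1: F→H)
  step 11: F  (read 1: H→F)
  step 12: H  (read 1: F→H)

The earliest repeat is at step j = 4: N is in B, which it already visited at step i = 1.
With |Q| = 8, pigeonhole forces a state repeat no later than step 8; the substring read between the first and second visits to that state can be pumped.

B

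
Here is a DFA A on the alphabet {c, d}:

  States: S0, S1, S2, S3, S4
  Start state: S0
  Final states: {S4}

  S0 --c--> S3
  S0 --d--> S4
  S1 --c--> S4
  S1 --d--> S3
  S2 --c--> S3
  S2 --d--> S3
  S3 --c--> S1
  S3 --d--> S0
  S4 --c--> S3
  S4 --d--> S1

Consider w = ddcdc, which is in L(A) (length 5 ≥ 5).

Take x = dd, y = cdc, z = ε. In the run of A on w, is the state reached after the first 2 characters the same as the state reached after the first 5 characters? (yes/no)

State sequence: S0 -d-> S4 -d-> S1 -c-> S4 -d-> S1 -c-> S4

After x (step 2): S1. After xy (step 5): S4.
They differ (S1 ≠ S4), so y is not a cycle from the state after x; this split is not the one the pumping-lemma construction produces, and pumping y need not keep the string in L(A).

no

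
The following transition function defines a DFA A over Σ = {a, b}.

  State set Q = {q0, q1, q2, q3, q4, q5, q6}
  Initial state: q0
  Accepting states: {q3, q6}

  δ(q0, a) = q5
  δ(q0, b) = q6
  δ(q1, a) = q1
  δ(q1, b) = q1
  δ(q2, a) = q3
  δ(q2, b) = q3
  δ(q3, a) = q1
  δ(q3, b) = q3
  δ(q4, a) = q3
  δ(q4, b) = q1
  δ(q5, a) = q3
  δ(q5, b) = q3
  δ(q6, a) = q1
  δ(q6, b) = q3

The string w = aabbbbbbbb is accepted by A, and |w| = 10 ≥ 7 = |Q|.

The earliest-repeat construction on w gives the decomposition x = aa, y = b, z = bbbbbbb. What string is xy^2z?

aabbbbbbbbb

xy^2z = aa·b·b·bbbbbbb = aabbbbbbbbb.
Reading y = b takes A from q3 back to q3, so after x·y·y the machine is still in q3, and z then leads to the accepting state q3. Hence aabbbbbbbbb ∈ L(A).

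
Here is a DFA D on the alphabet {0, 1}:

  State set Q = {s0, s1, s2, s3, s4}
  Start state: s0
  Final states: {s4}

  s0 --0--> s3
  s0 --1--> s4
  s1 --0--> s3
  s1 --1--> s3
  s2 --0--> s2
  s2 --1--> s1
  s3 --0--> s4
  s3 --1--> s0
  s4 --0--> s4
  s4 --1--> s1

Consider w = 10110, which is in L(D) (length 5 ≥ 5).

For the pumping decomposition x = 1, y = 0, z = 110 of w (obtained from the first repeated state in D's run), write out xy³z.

1000110

xy^3z = 1·0·0·0·110 = 1000110.
Reading y = 0 takes D from s4 back to s4, so after x·y·y·y the machine is still in s4, and z then leads to the accepting state s4. Hence 1000110 ∈ L(D).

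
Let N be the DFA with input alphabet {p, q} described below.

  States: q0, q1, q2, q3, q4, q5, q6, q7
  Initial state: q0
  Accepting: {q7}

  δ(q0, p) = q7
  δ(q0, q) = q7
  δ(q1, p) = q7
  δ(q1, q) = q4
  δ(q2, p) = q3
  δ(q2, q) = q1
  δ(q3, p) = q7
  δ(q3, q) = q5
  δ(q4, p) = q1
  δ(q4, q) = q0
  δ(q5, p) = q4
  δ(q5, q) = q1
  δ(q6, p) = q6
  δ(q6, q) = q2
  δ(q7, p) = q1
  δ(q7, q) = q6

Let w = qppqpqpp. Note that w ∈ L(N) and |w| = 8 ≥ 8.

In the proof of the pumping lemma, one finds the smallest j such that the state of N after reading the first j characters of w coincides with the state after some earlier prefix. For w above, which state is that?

Run of N on w = q p p q p q p p:
  step 0: q0  (start)
  step 1: q7  (read q: q0→q7)
  step 2: q1  (read p: q7→q1)
  step 3: q7  (read p: q1→q7)   ← first repeat (q7 seen earlier)
  step 4: q6  (read q: q7→q6)
  step 5: q6  (read p: q6→q6)
  step 6: q2  (read q: q6→q2)
  step 7: q3  (read p: q2→q3)
  step 8: q7  (read p: q3→q7)

The earliest repeat is at step j = 3: N is in q7, which it already visited at step i = 1.
With |Q| = 8, pigeonhole forces a state repeat no later than step 8; the substring read between the first and second visits to that state can be pumped.

q7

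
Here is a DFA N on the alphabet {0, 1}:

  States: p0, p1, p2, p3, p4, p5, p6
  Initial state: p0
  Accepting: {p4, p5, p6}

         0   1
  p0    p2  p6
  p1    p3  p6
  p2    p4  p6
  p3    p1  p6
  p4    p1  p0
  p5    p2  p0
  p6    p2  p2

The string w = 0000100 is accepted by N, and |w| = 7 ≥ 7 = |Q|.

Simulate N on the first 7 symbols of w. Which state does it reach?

State sequence: p0 -0-> p2 -0-> p4 -0-> p1 -0-> p3 -1-> p6 -0-> p2 -0-> p4

After reading 7 characters, N is in state p4.

p4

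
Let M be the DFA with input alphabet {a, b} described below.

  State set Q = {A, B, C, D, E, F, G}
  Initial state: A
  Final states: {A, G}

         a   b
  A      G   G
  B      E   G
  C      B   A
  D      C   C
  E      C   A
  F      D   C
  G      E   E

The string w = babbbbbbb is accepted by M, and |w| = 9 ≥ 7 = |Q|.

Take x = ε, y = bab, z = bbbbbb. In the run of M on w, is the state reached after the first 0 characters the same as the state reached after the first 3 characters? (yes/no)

yes

Run of M on the first 3 characters of w = b a b:
  step 0: A  (start)
  step 1: G  (read b: A→G)
  step 2: E  (read a: G→E)
  step 3: A  (read b: E→A)

After x (step 0): A. After xy (step 3): A.
They match, so y = bab drives M around a cycle from A back to itself; pumping y any number of times keeps M in A before reading z, and xyⁱz ∈ L(M) for every i ≥ 0.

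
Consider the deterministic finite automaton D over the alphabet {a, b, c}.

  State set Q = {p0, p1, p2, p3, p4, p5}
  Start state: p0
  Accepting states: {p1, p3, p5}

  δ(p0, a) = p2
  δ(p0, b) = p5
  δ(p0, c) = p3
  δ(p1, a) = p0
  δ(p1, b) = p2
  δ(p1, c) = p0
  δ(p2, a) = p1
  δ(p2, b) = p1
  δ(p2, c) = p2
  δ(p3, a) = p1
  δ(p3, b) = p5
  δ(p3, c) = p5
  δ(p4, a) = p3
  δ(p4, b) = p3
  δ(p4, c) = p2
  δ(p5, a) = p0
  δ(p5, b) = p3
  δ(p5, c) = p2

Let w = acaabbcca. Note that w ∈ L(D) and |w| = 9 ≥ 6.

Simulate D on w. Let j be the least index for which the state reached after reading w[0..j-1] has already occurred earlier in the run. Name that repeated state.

Run of D on w = a c a a b b c c a:
  step 0: p0  (start)
  step 1: p2  (read a: p0→p2)
  step 2: p2  (read c: p2→p2)   ← first repeat (p2 seen earlier)
  step 3: p1  (read a: p2→p1)
  step 4: p0  (read a: p1→p0)
  step 5: p5  (read b: p0→p5)
  step 6: p3  (read b: p5→p3)
  step 7: p5  (read c: p3→p5)
  step 8: p2  (read c: p5→p2)
  step 9: p1  (read a: p2→p1)

The earliest repeat is at step j = 2: D is in p2, which it already visited at step i = 1.
Pumping length from the standard proof: p = 6 (the number of states). The repeated state found above gives |xy| = j ≤ 6 and |y| = j − i ≥ 1.

p2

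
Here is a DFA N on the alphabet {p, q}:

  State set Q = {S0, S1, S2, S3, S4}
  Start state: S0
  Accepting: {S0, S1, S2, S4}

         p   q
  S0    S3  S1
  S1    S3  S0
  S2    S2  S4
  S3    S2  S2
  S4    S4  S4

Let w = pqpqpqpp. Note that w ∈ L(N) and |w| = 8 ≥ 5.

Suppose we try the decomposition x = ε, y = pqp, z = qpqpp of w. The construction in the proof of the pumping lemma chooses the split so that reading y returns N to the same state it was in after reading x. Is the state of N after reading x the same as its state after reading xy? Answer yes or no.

no

State sequence: S0 -p-> S3 -q-> S2 -p-> S2

After x (step 0): S0. After xy (step 3): S2.
They differ (S0 ≠ S2), so y is not a cycle from the state after x; this split is not the one the pumping-lemma construction produces, and pumping y need not keep the string in L(N).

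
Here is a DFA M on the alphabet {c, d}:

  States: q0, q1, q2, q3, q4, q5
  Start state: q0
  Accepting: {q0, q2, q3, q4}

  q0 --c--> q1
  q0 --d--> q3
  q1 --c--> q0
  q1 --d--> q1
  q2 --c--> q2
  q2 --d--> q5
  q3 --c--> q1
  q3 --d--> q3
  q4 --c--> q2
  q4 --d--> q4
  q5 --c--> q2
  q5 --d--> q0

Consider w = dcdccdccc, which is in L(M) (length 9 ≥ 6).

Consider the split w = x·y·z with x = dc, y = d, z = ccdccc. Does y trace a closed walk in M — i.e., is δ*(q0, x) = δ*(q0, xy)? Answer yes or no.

Run of M on the first 3 characters of w = d c d:
  step 0: q0  (start)
  step 1: q3  (read d: q0→q3)
  step 2: q1  (read c: q3→q1)
  step 3: q1  (read d: q1→q1)

After x (step 2): q1. After xy (step 3): q1.
They match, so y = d drives M around a cycle from q1 back to itself; pumping y any number of times keeps M in q1 before reading z, and xyⁱz ∈ L(M) for every i ≥ 0.

yes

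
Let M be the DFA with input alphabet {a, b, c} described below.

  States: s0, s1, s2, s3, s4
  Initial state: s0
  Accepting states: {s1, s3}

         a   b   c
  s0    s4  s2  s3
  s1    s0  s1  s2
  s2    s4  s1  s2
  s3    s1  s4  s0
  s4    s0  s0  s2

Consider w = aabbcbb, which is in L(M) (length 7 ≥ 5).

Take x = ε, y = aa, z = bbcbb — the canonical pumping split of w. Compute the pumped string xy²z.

aaaabbcbb

xy^2z = ε·aa·aa·bbcbb = aaaabbcbb.
Reading y = aa takes M from s0 back to s0, so after x·y·y the machine is still in s0, and z then leads to the accepting state s1. Hence aaaabbcbb ∈ L(M).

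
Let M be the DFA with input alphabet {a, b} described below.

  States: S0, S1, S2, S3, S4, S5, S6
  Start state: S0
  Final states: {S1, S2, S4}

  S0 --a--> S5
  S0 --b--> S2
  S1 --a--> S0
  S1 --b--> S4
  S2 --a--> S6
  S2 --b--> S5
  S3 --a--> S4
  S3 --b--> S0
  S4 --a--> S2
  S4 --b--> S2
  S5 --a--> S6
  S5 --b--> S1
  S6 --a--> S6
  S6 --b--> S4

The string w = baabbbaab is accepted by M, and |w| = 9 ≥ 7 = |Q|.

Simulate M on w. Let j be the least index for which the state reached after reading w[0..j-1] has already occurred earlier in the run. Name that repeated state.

S6

State sequence: S0 -b-> S2 -a-> S6 -a-> S6 -b-> S4 -b-> S2 -b-> S5 -a-> S6 -a-> S6 -b-> S4
First repeat at step 3: S6 was already visited.

The earliest repeat is at step j = 3: M is in S6, which it already visited at step i = 2.
The DFA has 7 states, so the proof of the pumping lemma guarantees a repeated state among the first 7+1 visited; the segment between the two visits is the pumpable y.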